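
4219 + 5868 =10087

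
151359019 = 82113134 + 69245885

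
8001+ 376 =8377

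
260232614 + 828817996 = 1089050610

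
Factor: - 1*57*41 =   -  2337 = - 3^1 *19^1*41^1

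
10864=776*14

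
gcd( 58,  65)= 1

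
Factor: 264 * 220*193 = 2^5*3^1*5^1*11^2*193^1= 11209440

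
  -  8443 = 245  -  8688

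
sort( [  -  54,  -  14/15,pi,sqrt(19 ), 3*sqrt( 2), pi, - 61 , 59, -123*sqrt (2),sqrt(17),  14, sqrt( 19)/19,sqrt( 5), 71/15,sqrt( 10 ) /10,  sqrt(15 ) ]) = [ - 123*sqrt(2), - 61,-54, - 14/15, sqrt( 19)/19, sqrt( 10 ) /10,sqrt(5), pi,pi,sqrt( 15), sqrt( 17),3*sqrt(2) , sqrt( 19), 71/15, 14 , 59 ] 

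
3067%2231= 836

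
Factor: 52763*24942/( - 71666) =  - 658007373/35833 = -3^1*7^ ( - 1)*19^1*2777^1*4157^1*5119^( - 1) 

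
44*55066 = 2422904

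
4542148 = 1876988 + 2665160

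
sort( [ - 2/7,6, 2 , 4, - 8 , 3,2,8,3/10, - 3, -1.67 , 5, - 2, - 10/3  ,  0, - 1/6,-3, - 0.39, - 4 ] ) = [ - 8,- 4, -10/3,  -  3,- 3, - 2, - 1.67, - 0.39,-2/7, - 1/6,  0,3/10, 2 , 2, 3,4,5, 6 , 8]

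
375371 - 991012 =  - 615641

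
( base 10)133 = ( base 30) 4d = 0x85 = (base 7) 250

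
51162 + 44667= 95829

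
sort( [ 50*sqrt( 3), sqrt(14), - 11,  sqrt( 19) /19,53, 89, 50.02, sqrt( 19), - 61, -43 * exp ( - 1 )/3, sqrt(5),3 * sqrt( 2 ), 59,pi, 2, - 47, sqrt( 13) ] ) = [-61, - 47, - 11, - 43*exp(-1)/3,sqrt( 19 )/19, 2, sqrt( 5), pi,sqrt (13), sqrt( 14), 3*sqrt(2 ), sqrt( 19 ), 50.02, 53,59, 50*sqrt( 3),89 ] 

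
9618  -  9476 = 142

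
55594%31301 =24293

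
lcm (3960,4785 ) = 114840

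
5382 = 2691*2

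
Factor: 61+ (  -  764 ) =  - 703 = -  19^1*37^1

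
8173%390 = 373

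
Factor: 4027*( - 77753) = -13^1*4027^1 * 5981^1  =  - 313111331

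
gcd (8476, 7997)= 1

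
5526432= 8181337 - 2654905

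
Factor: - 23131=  - 23131^1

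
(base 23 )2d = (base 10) 59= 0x3b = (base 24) 2b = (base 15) 3e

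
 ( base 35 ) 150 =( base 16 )578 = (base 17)4e6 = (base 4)111320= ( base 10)1400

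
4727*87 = 411249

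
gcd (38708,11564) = 4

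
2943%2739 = 204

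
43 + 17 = 60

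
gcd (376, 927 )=1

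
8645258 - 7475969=1169289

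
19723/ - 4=- 4931 + 1/4 = - 4930.75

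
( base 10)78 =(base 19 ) 42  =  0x4E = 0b1001110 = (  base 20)3i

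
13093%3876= 1465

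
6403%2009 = 376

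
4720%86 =76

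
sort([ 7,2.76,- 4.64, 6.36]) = [  -  4.64 , 2.76,6.36,7 ] 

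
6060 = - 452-  -  6512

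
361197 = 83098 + 278099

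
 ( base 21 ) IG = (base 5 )3034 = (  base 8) 612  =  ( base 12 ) 28A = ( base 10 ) 394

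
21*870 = 18270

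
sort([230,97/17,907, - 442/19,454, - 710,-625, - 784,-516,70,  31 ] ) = [ - 784, - 710, - 625 , - 516, - 442/19,97/17,31,  70  ,  230,454, 907]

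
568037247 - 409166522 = 158870725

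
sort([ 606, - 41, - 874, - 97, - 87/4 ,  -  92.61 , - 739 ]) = [  -  874, - 739, - 97, - 92.61,-41, - 87/4, 606]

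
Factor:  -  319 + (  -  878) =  - 1197 = -3^2*7^1*19^1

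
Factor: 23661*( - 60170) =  - 1423682370= -  2^1*3^2*5^1*11^2* 239^1 * 547^1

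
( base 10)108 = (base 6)300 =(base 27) 40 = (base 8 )154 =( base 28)3O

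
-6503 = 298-6801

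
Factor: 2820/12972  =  5/23 = 5^1 * 23^(- 1 )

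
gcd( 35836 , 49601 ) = 1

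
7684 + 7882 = 15566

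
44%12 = 8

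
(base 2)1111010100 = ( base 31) 10J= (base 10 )980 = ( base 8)1724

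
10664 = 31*344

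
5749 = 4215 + 1534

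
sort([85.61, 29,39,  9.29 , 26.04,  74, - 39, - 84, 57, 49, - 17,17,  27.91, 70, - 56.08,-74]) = [ - 84, - 74 , - 56.08, - 39, - 17,9.29,17,26.04, 27.91, 29, 39,49,57,70,74 , 85.61 ] 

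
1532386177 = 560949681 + 971436496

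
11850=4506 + 7344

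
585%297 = 288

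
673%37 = 7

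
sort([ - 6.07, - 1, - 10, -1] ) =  [ - 10,-6.07  ,  -  1,-1 ] 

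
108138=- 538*( - 201 )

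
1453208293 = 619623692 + 833584601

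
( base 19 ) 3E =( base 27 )2H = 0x47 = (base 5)241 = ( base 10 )71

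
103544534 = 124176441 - 20631907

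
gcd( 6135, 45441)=3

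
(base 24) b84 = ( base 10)6532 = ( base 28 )898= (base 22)dak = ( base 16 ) 1984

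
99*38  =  3762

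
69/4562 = 69/4562 = 0.02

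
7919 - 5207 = 2712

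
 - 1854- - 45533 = 43679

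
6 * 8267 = 49602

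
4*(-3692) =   -  14768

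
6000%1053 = 735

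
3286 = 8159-4873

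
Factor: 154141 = 13^1*71^1*167^1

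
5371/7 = 5371/7 = 767.29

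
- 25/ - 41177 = 25/41177 = 0.00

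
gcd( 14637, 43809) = 51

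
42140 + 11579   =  53719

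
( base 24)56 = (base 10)126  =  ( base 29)4A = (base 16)7E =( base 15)86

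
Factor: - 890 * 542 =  - 482380 = - 2^2*5^1 * 89^1*271^1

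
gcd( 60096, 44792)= 8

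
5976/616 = 747/77 = 9.70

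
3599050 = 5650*637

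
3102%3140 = 3102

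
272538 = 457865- 185327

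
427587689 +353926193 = 781513882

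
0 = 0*6273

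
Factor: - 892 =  - 2^2*223^1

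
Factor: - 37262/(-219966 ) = 3^( - 1)*31^1* 61^(  -  1 )= 31/183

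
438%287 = 151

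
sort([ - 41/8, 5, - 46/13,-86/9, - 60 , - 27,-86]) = [-86, - 60,-27, - 86/9, - 41/8,-46/13,5 ]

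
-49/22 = - 3+17/22 = - 2.23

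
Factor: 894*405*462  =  2^2*  3^6*5^1 * 7^1*11^1 * 149^1 = 167276340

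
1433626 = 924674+508952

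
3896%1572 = 752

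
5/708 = 5/708= 0.01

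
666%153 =54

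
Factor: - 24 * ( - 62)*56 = 2^7*3^1 * 7^1*31^1 = 83328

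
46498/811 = 57 +271/811 = 57.33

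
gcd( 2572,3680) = 4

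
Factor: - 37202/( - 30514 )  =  89/73  =  73^( - 1 )*89^1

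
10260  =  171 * 60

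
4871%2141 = 589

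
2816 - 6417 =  - 3601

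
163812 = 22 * 7446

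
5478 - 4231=1247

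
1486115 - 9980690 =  - 8494575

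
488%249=239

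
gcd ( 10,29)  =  1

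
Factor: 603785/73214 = 2^(- 1 )*5^1*7^1* 13^1*1327^1*36607^(- 1 ) 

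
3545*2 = 7090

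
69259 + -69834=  -575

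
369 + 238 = 607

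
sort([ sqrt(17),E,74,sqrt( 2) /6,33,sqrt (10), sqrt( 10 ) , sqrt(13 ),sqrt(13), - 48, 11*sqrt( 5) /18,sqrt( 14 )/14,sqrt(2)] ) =[ - 48,sqrt( 2 )/6 , sqrt(14)/14, 11*sqrt( 5)/18,sqrt( 2),E,sqrt (10),  sqrt( 10 ), sqrt( 13),sqrt( 13), sqrt( 17),33,74 ]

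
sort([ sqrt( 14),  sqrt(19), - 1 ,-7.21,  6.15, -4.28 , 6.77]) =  [-7.21, - 4.28, - 1, sqrt(14 ),sqrt (19 ), 6.15,6.77 ]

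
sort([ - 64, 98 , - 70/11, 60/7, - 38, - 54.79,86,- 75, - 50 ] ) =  [ - 75 , - 64, - 54.79, - 50 , - 38 , - 70/11,60/7, 86, 98 ] 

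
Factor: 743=743^1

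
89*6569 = 584641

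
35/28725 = 7/5745 = 0.00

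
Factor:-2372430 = -2^1*3^1*5^1*31^1*2551^1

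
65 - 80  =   - 15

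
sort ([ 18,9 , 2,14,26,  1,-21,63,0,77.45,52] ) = [ - 21,0  ,  1, 2, 9 , 14 , 18,26, 52,63,77.45 ]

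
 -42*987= - 41454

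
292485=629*465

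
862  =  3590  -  2728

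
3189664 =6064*526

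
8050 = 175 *46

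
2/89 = 2/89  =  0.02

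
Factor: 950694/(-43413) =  - 2^1*29^( - 1 )*499^(-1)*158449^1 = -  316898/14471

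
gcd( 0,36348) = 36348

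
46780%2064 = 1372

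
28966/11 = 28966/11= 2633.27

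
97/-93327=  - 97/93327 = - 0.00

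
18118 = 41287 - 23169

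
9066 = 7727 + 1339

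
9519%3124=147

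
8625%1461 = 1320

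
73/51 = 1  +  22/51  =  1.43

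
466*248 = 115568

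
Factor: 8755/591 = 3^(-1) * 5^1*17^1*103^1*197^(-1)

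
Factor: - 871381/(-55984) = 2^( - 4) * 7^1 *281^1*443^1*3499^( - 1 )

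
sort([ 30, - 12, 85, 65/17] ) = [ - 12, 65/17, 30, 85] 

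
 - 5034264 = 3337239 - 8371503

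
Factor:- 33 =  - 3^1*11^1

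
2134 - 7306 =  - 5172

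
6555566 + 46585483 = 53141049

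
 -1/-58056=1/58056 = 0.00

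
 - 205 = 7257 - 7462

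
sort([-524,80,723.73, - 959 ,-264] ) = [ -959, - 524, - 264,  80,723.73 ] 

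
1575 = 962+613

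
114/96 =19/16 = 1.19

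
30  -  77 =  -47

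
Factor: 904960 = 2^8*5^1*7^1 * 101^1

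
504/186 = 2+22/31 =2.71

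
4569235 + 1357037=5926272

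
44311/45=984  +  31/45 = 984.69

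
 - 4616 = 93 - 4709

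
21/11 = 1+10/11=1.91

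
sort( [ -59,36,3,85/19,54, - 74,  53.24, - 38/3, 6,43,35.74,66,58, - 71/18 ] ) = [ - 74 , - 59, - 38/3, - 71/18,3,85/19, 6, 35.74, 36,43,53.24,54,58,66]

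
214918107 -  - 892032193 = 1106950300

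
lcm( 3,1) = 3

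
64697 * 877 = 56739269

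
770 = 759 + 11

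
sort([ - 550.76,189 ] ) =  [ - 550.76,189 ]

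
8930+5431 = 14361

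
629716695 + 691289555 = 1321006250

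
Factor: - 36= -2^2*3^2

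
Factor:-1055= - 5^1*211^1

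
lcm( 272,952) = 1904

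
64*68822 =4404608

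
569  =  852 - 283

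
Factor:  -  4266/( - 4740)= 9/10 = 2^( - 1)*3^2*5^( - 1 ) 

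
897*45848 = 41125656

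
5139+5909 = 11048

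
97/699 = 97/699  =  0.14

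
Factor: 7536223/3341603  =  43^1*175261^1*3341603^( - 1) 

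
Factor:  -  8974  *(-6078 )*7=381807804 = 2^2*3^1*7^2*641^1*1013^1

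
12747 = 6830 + 5917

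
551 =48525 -47974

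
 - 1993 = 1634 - 3627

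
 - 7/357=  - 1 + 50/51 = - 0.02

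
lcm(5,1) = 5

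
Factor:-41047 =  - 41047^1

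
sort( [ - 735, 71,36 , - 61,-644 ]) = [  -  735 , - 644, - 61,36, 71]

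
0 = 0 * 32075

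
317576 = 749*424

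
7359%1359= 564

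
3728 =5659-1931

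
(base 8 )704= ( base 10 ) 452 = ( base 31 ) ei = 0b111000100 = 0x1c4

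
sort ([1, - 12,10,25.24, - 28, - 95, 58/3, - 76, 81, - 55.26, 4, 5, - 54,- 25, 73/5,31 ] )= [ - 95,  -  76, - 55.26, - 54, - 28, - 25, - 12, 1,4, 5, 10, 73/5, 58/3,25.24, 31,81]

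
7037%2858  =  1321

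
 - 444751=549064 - 993815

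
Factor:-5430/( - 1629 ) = 10/3= 2^1 * 3^( - 1)*5^1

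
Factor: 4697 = 7^1*11^1 * 61^1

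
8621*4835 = 41682535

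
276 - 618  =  -342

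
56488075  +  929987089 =986475164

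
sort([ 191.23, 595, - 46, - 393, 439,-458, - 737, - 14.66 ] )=[- 737 ,-458 ,-393, - 46, - 14.66,191.23,439,595]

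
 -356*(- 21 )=7476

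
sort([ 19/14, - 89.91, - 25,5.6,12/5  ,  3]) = [ - 89.91, - 25, 19/14,12/5, 3, 5.6 ]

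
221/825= 221/825 = 0.27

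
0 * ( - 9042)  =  0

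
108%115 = 108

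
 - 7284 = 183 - 7467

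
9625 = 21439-11814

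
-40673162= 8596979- 49270141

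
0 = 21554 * 0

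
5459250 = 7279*750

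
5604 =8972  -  3368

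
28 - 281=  - 253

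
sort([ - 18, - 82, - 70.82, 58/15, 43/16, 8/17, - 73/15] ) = [ - 82, - 70.82,- 18, - 73/15, 8/17,43/16, 58/15]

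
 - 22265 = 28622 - 50887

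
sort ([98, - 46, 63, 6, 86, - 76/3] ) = [ - 46, - 76/3, 6, 63,86, 98]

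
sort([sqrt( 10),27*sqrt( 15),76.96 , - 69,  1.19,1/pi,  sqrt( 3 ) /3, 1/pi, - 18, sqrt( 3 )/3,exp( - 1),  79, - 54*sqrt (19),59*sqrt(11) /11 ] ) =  [ - 54 *sqrt(19),-69, - 18,  1/pi,1/pi,exp(-1 ),sqrt( 3 ) /3,sqrt( 3)/3 , 1.19,  sqrt( 10), 59*sqrt ( 11)/11, 76.96,79,  27* sqrt( 15 )]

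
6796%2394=2008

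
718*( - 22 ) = -15796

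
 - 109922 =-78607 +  - 31315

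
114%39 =36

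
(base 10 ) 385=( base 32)C1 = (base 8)601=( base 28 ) DL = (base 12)281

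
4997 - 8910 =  - 3913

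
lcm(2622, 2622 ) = 2622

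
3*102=306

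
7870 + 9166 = 17036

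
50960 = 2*25480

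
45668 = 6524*7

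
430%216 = 214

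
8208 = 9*912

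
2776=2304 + 472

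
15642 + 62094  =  77736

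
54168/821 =54168/821 = 65.98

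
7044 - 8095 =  - 1051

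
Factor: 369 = 3^2* 41^1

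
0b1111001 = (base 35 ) 3g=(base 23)56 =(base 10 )121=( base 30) 41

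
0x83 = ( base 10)131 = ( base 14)95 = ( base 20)6B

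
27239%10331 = 6577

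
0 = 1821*0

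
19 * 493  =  9367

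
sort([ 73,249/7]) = [249/7,73]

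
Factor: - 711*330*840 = - 2^4*3^4*5^2*7^1*11^1*79^1=   - 197089200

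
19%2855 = 19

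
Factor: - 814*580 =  - 2^3*5^1*11^1*29^1*37^1 = -472120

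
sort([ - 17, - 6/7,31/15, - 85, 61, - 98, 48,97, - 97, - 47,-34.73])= [ - 98, - 97, - 85,- 47, - 34.73, - 17, - 6/7,31/15,48, 61,  97]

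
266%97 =72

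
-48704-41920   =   - 90624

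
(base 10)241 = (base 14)133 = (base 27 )8P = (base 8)361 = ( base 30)81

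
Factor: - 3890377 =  - 3890377^1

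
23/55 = 23/55= 0.42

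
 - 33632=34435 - 68067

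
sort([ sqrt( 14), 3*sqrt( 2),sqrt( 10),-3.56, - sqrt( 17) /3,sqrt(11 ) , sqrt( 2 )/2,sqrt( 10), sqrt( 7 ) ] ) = [ - 3.56, - sqrt( 17) /3, sqrt(2) /2, sqrt( 7),sqrt( 10 ), sqrt( 10),sqrt( 11 ), sqrt( 14),3*sqrt( 2 )]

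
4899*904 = 4428696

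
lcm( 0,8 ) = 0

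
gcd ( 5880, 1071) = 21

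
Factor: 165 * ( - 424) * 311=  - 21757560 = - 2^3*3^1*5^1*11^1* 53^1*311^1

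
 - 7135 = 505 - 7640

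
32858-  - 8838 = 41696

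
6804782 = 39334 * 173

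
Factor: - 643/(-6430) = 1/10 = 2^(-1)*5^(- 1 )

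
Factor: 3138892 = 2^2*784723^1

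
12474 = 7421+5053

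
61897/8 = 7737  +  1/8 = 7737.12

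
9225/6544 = 9225/6544=1.41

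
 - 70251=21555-91806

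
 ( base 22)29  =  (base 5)203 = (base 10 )53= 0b110101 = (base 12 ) 45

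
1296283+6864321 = 8160604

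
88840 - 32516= 56324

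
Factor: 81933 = 3^1*31^1*881^1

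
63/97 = 63/97 = 0.65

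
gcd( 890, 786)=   2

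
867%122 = 13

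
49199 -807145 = - 757946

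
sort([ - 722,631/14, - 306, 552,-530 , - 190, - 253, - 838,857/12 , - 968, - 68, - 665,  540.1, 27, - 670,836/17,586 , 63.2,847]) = [ - 968, - 838, - 722, - 670,-665, - 530, - 306,- 253  , - 190, - 68,27 , 631/14,836/17,63.2,857/12,540.1,552, 586, 847 ] 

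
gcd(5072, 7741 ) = 1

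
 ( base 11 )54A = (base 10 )659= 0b1010010011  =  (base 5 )10114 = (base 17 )24d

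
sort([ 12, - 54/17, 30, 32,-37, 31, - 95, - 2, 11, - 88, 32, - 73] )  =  [ - 95,  -  88, - 73, - 37, - 54/17,  -  2, 11,12, 30, 31,32  ,  32] 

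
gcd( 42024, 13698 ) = 6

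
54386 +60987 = 115373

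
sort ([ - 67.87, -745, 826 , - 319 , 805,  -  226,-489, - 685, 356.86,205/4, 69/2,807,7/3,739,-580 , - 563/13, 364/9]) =[-745,-685,-580, - 489 , - 319,- 226, - 67.87,  -  563/13, 7/3,69/2 , 364/9,205/4, 356.86 , 739, 805, 807,826]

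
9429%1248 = 693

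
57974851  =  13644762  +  44330089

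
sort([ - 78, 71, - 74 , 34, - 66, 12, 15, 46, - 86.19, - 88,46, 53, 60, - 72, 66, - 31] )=[  -  88, - 86.19, - 78, - 74, - 72, - 66, - 31, 12, 15, 34, 46,46, 53, 60,66, 71 ] 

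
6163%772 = 759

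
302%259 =43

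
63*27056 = 1704528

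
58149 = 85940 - 27791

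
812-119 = 693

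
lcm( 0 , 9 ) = 0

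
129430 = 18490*7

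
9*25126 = 226134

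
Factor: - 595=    - 5^1*7^1 *17^1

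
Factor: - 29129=-29129^1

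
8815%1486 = 1385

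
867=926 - 59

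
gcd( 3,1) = 1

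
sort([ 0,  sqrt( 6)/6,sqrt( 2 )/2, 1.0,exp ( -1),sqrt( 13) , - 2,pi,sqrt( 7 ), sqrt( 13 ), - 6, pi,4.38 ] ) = [  -  6, - 2,0,exp( - 1),sqrt( 6) /6, sqrt( 2)/2,1.0,sqrt( 7 ),pi,pi, sqrt(13) , sqrt( 13 ),4.38 ]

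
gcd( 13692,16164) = 12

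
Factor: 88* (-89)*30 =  - 234960 = - 2^4 * 3^1*5^1*11^1*89^1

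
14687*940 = 13805780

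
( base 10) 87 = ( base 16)57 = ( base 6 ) 223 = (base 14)63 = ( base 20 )47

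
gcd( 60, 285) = 15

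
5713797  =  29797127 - 24083330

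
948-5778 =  - 4830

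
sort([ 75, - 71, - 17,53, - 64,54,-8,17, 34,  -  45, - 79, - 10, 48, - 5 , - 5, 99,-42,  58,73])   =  [ - 79, - 71, - 64, - 45, - 42,-17, - 10, - 8, - 5, - 5,17,34,48,53,54, 58, 73, 75,99]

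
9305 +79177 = 88482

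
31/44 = 31/44 = 0.70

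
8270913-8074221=196692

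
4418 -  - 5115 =9533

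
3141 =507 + 2634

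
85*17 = 1445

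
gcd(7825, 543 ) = 1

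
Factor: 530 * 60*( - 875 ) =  -27825000  =  - 2^3 *3^1 *5^5*7^1*53^1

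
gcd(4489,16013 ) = 67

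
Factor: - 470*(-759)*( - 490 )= - 174797700 = - 2^2*3^1*5^2*7^2 * 11^1*23^1*47^1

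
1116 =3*372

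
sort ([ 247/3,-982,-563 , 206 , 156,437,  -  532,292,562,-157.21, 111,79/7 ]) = [-982,-563 , - 532, - 157.21,  79/7,247/3  ,  111 , 156,  206,292 , 437,562] 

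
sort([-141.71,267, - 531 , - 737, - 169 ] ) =[ - 737, - 531, - 169, - 141.71, 267] 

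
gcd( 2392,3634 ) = 46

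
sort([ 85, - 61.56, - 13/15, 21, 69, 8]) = [ - 61.56, - 13/15, 8,21,69, 85]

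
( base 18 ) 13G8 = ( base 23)d9g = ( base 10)7100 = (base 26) AD2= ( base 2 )1101110111100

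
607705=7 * 86815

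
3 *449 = 1347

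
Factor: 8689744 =2^4 *7^1  *  77587^1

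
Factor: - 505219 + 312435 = - 192784 =- 2^4*12049^1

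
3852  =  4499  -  647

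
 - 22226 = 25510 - 47736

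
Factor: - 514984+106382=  - 408602= - 2^1*204301^1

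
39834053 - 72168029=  - 32333976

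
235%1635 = 235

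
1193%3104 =1193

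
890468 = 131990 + 758478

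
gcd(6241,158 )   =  79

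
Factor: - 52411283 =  - 52411283^1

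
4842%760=282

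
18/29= 18/29  =  0.62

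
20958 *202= 4233516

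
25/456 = 25/456= 0.05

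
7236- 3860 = 3376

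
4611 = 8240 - 3629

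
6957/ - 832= - 9 + 531/832 = -8.36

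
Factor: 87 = 3^1*29^1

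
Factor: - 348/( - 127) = 2^2*3^1*29^1*127^( - 1)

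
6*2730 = 16380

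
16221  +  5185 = 21406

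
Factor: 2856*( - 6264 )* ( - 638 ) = 2^7*3^4*7^1*11^1*17^1*29^2 = 11413809792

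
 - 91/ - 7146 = 91/7146 = 0.01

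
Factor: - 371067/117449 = - 3^1*179^1*257^( - 1)*457^( - 1 )*691^1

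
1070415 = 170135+900280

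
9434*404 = 3811336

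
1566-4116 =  - 2550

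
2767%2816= 2767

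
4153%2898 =1255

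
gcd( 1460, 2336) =292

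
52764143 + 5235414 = 57999557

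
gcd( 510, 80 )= 10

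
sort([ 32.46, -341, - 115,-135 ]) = [-341, - 135,  -  115,32.46 ]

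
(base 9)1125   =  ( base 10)833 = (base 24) 1AH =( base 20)21d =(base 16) 341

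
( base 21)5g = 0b1111001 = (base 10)121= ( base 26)4h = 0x79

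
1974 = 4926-2952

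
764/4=191  =  191.00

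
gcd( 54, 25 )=1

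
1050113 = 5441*193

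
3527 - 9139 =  - 5612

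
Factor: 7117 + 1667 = 8784 = 2^4*3^2*61^1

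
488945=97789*5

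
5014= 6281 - 1267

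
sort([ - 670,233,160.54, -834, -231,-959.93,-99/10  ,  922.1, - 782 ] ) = [  -  959.93, - 834,-782,-670,-231, - 99/10 , 160.54, 233,922.1 ] 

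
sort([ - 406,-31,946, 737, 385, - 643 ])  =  [ -643, - 406, - 31, 385, 737 , 946]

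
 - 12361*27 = - 333747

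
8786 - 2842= 5944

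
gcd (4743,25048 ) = 31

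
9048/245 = 36 + 228/245 =36.93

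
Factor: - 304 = -2^4*19^1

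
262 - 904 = -642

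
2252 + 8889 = 11141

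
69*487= 33603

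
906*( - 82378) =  - 74634468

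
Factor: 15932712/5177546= 7966356/2588773 = 2^2*3^1 * 11^( - 1)*61^1*157^(-1) * 1499^ ( - 1)*10883^1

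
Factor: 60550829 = 5923^1 * 10223^1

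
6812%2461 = 1890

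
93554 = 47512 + 46042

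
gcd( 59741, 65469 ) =1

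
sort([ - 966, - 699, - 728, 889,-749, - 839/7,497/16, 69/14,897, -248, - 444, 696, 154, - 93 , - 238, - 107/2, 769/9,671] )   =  [ - 966, - 749, - 728, - 699, - 444, - 248,- 238, - 839/7, - 93,-107/2, 69/14, 497/16,769/9, 154, 671,696,889,  897]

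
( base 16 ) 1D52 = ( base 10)7506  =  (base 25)C06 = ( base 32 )7ai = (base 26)B2I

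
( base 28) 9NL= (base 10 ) 7721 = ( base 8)17051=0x1e29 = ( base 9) 11528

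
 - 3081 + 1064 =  - 2017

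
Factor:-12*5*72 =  - 4320= -  2^5*3^3*5^1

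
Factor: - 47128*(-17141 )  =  807821048= 2^3 *43^1*61^1*137^1 * 281^1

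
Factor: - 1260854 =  - 2^1*7^1*113^1  *797^1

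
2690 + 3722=6412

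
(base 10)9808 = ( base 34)8gg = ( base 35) 808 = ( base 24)h0g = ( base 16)2650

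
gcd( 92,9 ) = 1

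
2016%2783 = 2016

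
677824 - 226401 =451423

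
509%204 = 101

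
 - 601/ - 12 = 601/12 = 50.08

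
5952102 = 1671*3562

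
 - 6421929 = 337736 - 6759665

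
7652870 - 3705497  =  3947373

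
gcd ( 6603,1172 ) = 1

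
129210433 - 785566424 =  - 656355991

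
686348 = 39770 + 646578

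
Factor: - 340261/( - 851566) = 2^( - 1)*340261^1*425783^( - 1)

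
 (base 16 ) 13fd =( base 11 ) 3932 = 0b1001111111101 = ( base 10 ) 5117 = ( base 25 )84H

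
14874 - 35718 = - 20844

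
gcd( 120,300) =60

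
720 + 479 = 1199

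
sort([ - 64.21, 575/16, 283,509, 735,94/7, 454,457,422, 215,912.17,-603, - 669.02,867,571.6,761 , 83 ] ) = [ - 669.02, - 603,  -  64.21,94/7, 575/16,83, 215, 283,422, 454, 457 , 509,571.6, 735, 761,867,912.17]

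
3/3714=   1/1238  =  0.00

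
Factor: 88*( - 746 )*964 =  - 2^6*11^1 * 241^1*373^1 = -63284672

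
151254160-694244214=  - 542990054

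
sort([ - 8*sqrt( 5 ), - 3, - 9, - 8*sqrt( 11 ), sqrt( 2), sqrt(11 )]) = [ -8*sqrt( 11 ),-8*sqrt(5 ), - 9,- 3, sqrt( 2 ),sqrt(11 ) ] 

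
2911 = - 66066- - 68977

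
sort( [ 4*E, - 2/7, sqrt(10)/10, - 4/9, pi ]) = [ - 4/9 , - 2/7,  sqrt( 10) /10,pi,4*E ]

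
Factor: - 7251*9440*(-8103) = 2^5 * 3^2*5^1*37^1*59^1*73^1*2417^1 =554645812320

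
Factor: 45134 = 2^1*22567^1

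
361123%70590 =8173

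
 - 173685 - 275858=-449543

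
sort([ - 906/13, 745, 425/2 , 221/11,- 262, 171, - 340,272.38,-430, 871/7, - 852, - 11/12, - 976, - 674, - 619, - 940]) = [ -976 , - 940, - 852, - 674, - 619,  -  430 , - 340, - 262,-906/13, - 11/12,221/11,871/7, 171,425/2,272.38,745 ] 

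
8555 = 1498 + 7057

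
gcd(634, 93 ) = 1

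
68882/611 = 112 + 450/611 = 112.74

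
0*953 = 0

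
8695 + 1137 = 9832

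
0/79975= 0  =  0.00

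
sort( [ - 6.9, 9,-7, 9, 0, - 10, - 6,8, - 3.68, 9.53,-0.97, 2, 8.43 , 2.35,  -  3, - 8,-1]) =[  -  10, - 8, - 7,-6.9, - 6,-3.68, - 3,-1, - 0.97,0,2 , 2.35 , 8 , 8.43,  9,9, 9.53 ] 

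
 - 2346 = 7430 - 9776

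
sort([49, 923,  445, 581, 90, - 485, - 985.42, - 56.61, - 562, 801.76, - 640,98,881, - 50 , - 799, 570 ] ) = [ - 985.42, - 799,  -  640, - 562, -485,  -  56.61, - 50,49, 90,98,  445,570 , 581,801.76, 881, 923] 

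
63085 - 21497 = 41588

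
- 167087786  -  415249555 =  - 582337341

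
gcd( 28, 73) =1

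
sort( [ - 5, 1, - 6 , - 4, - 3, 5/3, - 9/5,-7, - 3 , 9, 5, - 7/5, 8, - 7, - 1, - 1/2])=[ - 7, - 7, - 6, - 5, - 4, - 3, - 3  , - 9/5, - 7/5,- 1, -1/2,1, 5/3,5,8,9] 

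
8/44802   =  4/22401 = 0.00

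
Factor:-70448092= - 2^2*11^1 * 13^1*79^1*1559^1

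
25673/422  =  25673/422 = 60.84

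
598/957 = 598/957=   0.62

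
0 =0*3156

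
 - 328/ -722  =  164/361 = 0.45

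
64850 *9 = 583650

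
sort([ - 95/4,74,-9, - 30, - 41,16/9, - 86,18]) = [- 86, - 41, - 30, - 95/4, - 9, 16/9,18,74]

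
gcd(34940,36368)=4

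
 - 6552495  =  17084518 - 23637013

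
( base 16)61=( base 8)141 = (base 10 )97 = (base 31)34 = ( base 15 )67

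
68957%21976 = 3029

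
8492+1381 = 9873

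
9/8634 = 3/2878 = 0.00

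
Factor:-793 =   -  13^1*61^1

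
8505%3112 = 2281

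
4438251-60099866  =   - 55661615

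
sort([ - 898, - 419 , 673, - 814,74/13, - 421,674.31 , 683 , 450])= [ - 898, - 814, - 421, - 419,74/13,450, 673,674.31, 683] 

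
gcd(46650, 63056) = 2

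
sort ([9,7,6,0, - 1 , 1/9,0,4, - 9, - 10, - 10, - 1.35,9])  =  [ - 10, - 10, - 9, - 1.35,-1, 0,0, 1/9,4,6, 7, 9,9 ] 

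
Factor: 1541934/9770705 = 2^1*3^2*  5^(  -  1)*7^( - 1)*17^1*107^( - 1 )*2609^ ( - 1) * 5039^1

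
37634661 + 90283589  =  127918250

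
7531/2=3765+1/2 = 3765.50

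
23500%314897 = 23500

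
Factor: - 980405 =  - 5^1*196081^1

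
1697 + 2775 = 4472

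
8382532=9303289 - 920757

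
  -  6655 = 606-7261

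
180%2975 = 180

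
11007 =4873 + 6134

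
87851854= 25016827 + 62835027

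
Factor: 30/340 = 3/34=2^( - 1)*3^1*17^( - 1)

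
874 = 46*19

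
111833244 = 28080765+83752479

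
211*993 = 209523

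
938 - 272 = 666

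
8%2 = 0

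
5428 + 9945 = 15373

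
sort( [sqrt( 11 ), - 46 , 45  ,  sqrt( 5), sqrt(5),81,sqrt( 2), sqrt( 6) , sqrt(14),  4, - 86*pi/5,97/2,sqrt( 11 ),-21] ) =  [ - 86 * pi/5,- 46, - 21 , sqrt( 2),sqrt( 5),  sqrt(5),sqrt( 6),  sqrt ( 11),sqrt(11), sqrt(14), 4,45, 97/2, 81 ]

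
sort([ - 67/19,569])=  [- 67/19,  569] 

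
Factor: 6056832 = 2^7*3^1 * 15773^1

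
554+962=1516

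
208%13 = 0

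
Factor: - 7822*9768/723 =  - 2^4 * 11^1*37^1 * 241^( - 1)*3911^1 = - 25468432/241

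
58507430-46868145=11639285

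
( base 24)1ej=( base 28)157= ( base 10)931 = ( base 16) 3A3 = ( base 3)1021111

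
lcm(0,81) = 0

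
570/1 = 570= 570.00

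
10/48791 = 10/48791 = 0.00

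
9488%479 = 387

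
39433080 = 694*56820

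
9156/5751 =1+ 1135/1917 = 1.59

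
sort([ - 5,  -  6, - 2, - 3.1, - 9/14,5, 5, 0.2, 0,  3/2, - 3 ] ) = [ - 6, - 5 , - 3.1,  -  3, - 2, - 9/14, 0, 0.2,3/2,5 , 5]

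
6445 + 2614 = 9059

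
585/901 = 585/901 = 0.65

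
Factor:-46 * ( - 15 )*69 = 47610 = 2^1*3^2*5^1*23^2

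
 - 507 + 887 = 380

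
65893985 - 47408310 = 18485675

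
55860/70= 798 = 798.00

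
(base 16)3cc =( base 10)972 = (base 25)1DM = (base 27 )190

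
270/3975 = 18/265  =  0.07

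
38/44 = 19/22=0.86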